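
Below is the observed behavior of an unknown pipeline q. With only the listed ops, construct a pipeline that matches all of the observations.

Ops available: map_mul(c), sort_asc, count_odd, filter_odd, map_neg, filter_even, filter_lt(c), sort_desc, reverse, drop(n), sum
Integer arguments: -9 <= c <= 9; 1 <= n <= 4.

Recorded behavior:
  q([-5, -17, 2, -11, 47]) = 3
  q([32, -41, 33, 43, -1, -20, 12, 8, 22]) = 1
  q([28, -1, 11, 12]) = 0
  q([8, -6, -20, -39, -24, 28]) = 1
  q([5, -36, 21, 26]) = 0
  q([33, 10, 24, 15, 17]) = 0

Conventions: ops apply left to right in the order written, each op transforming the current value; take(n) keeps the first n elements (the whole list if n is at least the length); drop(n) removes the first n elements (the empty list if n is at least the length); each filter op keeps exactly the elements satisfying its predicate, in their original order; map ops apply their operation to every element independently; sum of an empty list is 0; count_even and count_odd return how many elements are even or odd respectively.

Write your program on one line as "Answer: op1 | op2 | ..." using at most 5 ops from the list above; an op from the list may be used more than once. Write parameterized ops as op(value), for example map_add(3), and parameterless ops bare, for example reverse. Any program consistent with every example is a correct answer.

filter_lt(2) | sort_desc | filter_lt(-3) | map_neg | count_odd

Check, running the answer program on each example:
  [-5, -17, 2, -11, 47] -> [-5, -17, -11] -> [-5, -11, -17] -> [-5, -11, -17] -> [5, 11, 17] -> 3
  [32, -41, 33, 43, -1, -20, 12, 8, 22] -> [-41, -1, -20] -> [-1, -20, -41] -> [-20, -41] -> [20, 41] -> 1
  [28, -1, 11, 12] -> [-1] -> [-1] -> [] -> [] -> 0
  [8, -6, -20, -39, -24, 28] -> [-6, -20, -39, -24] -> [-6, -20, -24, -39] -> [-6, -20, -24, -39] -> [6, 20, 24, 39] -> 1
  [5, -36, 21, 26] -> [-36] -> [-36] -> [-36] -> [36] -> 0
  [33, 10, 24, 15, 17] -> [] -> [] -> [] -> [] -> 0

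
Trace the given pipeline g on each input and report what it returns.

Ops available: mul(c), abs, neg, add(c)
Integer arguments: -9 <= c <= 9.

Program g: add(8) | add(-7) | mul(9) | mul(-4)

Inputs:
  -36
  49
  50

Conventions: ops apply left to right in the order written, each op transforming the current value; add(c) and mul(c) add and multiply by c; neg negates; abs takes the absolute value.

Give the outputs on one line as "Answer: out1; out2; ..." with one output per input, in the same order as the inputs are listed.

1260; -1800; -1836

Execution, op by op:
  -36 -> -28 -> -35 -> -315 -> 1260
  49 -> 57 -> 50 -> 450 -> -1800
  50 -> 58 -> 51 -> 459 -> -1836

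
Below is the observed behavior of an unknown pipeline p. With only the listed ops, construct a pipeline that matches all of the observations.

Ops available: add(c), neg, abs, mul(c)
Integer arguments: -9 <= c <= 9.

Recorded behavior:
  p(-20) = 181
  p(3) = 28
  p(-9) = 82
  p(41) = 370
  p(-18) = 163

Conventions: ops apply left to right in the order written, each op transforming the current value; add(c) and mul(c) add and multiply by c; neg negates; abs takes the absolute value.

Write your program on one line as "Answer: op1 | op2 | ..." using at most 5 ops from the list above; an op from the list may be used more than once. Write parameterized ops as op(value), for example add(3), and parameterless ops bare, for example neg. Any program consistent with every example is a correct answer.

abs | neg | mul(-9) | add(1)

Check, running the answer program on each example:
  -20 -> 20 -> -20 -> 180 -> 181
  3 -> 3 -> -3 -> 27 -> 28
  -9 -> 9 -> -9 -> 81 -> 82
  41 -> 41 -> -41 -> 369 -> 370
  -18 -> 18 -> -18 -> 162 -> 163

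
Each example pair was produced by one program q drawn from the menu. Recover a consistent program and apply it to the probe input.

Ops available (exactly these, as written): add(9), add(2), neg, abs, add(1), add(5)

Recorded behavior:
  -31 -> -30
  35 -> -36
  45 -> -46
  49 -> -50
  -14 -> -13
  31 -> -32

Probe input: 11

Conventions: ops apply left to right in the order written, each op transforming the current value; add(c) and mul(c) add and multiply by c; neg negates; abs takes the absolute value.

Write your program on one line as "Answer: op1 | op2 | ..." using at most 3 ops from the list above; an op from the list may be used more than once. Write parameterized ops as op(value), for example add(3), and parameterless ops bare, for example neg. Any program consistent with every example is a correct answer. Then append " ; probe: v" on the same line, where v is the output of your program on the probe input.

add(1) | abs | neg ; probe: -12

Check, running the answer program on each example:
  -31 -> -30 -> 30 -> -30
  35 -> 36 -> 36 -> -36
  45 -> 46 -> 46 -> -46
  49 -> 50 -> 50 -> -50
  -14 -> -13 -> 13 -> -13
  31 -> 32 -> 32 -> -32
  probe: 11 -> 12 -> 12 -> -12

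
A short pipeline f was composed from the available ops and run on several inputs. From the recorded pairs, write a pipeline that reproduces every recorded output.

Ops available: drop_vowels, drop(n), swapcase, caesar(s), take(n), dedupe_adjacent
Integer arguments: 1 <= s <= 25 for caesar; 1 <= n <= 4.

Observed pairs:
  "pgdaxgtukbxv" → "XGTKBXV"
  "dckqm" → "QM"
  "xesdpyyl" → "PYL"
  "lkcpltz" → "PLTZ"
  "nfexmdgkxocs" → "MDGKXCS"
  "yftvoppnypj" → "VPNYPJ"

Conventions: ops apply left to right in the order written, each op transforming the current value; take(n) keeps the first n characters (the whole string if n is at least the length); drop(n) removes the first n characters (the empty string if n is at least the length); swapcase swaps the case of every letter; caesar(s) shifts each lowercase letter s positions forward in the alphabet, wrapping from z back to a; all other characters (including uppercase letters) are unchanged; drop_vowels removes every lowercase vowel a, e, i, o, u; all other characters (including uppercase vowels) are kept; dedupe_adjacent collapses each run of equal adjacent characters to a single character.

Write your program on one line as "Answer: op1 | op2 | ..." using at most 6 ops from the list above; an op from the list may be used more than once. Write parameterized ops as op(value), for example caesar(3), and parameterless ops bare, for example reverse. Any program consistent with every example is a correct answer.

drop_vowels | drop(1) | swapcase | drop(2) | dedupe_adjacent

Check, running the answer program on each example:
  "pgdaxgtukbxv" -> "pgdxgtkbxv" -> "gdxgtkbxv" -> "GDXGTKBXV" -> "XGTKBXV" -> "XGTKBXV"
  "dckqm" -> "dckqm" -> "ckqm" -> "CKQM" -> "QM" -> "QM"
  "xesdpyyl" -> "xsdpyyl" -> "sdpyyl" -> "SDPYYL" -> "PYYL" -> "PYL"
  "lkcpltz" -> "lkcpltz" -> "kcpltz" -> "KCPLTZ" -> "PLTZ" -> "PLTZ"
  "nfexmdgkxocs" -> "nfxmdgkxcs" -> "fxmdgkxcs" -> "FXMDGKXCS" -> "MDGKXCS" -> "MDGKXCS"
  "yftvoppnypj" -> "yftvppnypj" -> "ftvppnypj" -> "FTVPPNYPJ" -> "VPPNYPJ" -> "VPNYPJ"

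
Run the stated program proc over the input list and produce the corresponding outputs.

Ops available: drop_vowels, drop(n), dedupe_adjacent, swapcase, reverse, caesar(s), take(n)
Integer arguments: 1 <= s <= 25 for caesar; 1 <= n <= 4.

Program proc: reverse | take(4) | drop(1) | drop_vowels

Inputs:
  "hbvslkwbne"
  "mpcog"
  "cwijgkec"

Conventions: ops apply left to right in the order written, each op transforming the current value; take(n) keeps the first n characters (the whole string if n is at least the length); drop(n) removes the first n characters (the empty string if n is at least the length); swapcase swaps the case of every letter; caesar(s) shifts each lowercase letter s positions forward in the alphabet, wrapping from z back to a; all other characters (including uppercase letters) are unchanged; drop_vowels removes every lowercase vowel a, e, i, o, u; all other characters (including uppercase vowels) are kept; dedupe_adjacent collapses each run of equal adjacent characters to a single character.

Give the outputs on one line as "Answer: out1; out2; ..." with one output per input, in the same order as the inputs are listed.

"nbw"; "cp"; "kg"

Execution, op by op:
  "hbvslkwbne" -> "enbwklsvbh" -> "enbw" -> "nbw" -> "nbw"
  "mpcog" -> "gocpm" -> "gocp" -> "ocp" -> "cp"
  "cwijgkec" -> "cekgjiwc" -> "cekg" -> "ekg" -> "kg"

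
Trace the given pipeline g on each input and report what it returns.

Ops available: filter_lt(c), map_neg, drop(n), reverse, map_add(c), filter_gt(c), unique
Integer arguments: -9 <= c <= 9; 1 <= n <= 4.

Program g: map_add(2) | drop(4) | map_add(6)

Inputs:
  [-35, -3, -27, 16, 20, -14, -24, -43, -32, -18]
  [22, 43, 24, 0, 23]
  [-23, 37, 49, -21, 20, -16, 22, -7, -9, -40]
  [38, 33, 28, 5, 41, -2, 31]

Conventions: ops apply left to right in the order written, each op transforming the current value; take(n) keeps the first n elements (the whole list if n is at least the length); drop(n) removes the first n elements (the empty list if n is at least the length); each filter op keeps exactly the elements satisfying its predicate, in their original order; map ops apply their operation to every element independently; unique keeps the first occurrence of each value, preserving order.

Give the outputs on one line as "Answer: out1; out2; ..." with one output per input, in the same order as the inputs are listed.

[28, -6, -16, -35, -24, -10]; [31]; [28, -8, 30, 1, -1, -32]; [49, 6, 39]

Execution, op by op:
  [-35, -3, -27, 16, 20, -14, -24, -43, -32, -18] -> [-33, -1, -25, 18, 22, -12, -22, -41, -30, -16] -> [22, -12, -22, -41, -30, -16] -> [28, -6, -16, -35, -24, -10]
  [22, 43, 24, 0, 23] -> [24, 45, 26, 2, 25] -> [25] -> [31]
  [-23, 37, 49, -21, 20, -16, 22, -7, -9, -40] -> [-21, 39, 51, -19, 22, -14, 24, -5, -7, -38] -> [22, -14, 24, -5, -7, -38] -> [28, -8, 30, 1, -1, -32]
  [38, 33, 28, 5, 41, -2, 31] -> [40, 35, 30, 7, 43, 0, 33] -> [43, 0, 33] -> [49, 6, 39]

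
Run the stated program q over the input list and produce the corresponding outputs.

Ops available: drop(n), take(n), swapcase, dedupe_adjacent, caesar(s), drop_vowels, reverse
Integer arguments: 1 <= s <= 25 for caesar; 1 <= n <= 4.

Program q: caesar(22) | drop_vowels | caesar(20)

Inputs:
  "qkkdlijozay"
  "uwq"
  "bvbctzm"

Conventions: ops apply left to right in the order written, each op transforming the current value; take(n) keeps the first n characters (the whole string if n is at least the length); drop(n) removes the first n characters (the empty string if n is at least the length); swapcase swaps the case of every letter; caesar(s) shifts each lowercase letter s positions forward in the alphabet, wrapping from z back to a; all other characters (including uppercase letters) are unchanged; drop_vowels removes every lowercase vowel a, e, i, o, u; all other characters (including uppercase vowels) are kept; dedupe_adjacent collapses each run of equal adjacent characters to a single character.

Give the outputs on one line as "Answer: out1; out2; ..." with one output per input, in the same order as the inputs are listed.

"gaatbzepq"; "kmg"; "rlrsjp"

Execution, op by op:
  "qkkdlijozay" -> "mggzhefkvwu" -> "mggzhfkvw" -> "gaatbzepq"
  "uwq" -> "qsm" -> "qsm" -> "kmg"
  "bvbctzm" -> "xrxypvi" -> "xrxypv" -> "rlrsjp"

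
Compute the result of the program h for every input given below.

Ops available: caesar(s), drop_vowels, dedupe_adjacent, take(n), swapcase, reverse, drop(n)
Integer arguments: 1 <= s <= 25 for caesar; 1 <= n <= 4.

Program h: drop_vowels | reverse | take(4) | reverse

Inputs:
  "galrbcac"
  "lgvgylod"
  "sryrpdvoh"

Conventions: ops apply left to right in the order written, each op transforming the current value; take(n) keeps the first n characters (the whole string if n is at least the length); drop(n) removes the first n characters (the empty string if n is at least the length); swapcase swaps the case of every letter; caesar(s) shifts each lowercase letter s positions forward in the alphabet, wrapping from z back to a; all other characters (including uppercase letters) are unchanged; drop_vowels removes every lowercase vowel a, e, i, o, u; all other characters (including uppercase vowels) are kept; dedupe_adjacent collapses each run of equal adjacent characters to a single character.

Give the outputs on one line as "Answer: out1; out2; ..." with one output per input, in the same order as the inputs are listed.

"rbcc"; "gyld"; "pdvh"

Execution, op by op:
  "galrbcac" -> "glrbcc" -> "ccbrlg" -> "ccbr" -> "rbcc"
  "lgvgylod" -> "lgvgyld" -> "dlygvgl" -> "dlyg" -> "gyld"
  "sryrpdvoh" -> "sryrpdvh" -> "hvdpryrs" -> "hvdp" -> "pdvh"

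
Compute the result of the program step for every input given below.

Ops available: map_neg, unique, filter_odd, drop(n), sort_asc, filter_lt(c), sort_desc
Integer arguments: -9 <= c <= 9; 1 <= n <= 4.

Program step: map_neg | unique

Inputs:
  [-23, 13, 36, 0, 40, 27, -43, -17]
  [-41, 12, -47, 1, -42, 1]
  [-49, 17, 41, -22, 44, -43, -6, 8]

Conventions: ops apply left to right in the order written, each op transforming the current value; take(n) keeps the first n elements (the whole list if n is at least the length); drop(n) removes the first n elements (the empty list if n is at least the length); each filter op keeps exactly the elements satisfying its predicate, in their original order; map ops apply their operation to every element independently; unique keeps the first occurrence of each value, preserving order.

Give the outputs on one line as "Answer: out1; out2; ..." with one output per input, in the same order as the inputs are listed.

Execution, op by op:
  [-23, 13, 36, 0, 40, 27, -43, -17] -> [23, -13, -36, 0, -40, -27, 43, 17] -> [23, -13, -36, 0, -40, -27, 43, 17]
  [-41, 12, -47, 1, -42, 1] -> [41, -12, 47, -1, 42, -1] -> [41, -12, 47, -1, 42]
  [-49, 17, 41, -22, 44, -43, -6, 8] -> [49, -17, -41, 22, -44, 43, 6, -8] -> [49, -17, -41, 22, -44, 43, 6, -8]

[23, -13, -36, 0, -40, -27, 43, 17]; [41, -12, 47, -1, 42]; [49, -17, -41, 22, -44, 43, 6, -8]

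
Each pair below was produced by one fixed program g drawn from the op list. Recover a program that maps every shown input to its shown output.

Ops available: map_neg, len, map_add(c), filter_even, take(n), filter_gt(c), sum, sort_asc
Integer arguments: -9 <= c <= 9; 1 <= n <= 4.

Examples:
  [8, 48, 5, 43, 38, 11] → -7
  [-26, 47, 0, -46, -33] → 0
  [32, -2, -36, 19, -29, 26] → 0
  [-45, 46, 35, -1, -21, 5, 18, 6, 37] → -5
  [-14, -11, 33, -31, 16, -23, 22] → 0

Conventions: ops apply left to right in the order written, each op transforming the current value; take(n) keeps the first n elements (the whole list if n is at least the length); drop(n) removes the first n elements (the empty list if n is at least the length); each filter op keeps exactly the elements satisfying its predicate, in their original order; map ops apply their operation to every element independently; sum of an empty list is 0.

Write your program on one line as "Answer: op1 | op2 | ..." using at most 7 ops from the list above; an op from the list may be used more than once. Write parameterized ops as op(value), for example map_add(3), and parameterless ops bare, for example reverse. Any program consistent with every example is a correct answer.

filter_gt(1) | map_neg | map_add(3) | sort_asc | filter_gt(-7) | sum

Check, running the answer program on each example:
  [8, 48, 5, 43, 38, 11] -> [8, 48, 5, 43, 38, 11] -> [-8, -48, -5, -43, -38, -11] -> [-5, -45, -2, -40, -35, -8] -> [-45, -40, -35, -8, -5, -2] -> [-5, -2] -> -7
  [-26, 47, 0, -46, -33] -> [47] -> [-47] -> [-44] -> [-44] -> [] -> 0
  [32, -2, -36, 19, -29, 26] -> [32, 19, 26] -> [-32, -19, -26] -> [-29, -16, -23] -> [-29, -23, -16] -> [] -> 0
  [-45, 46, 35, -1, -21, 5, 18, 6, 37] -> [46, 35, 5, 18, 6, 37] -> [-46, -35, -5, -18, -6, -37] -> [-43, -32, -2, -15, -3, -34] -> [-43, -34, -32, -15, -3, -2] -> [-3, -2] -> -5
  [-14, -11, 33, -31, 16, -23, 22] -> [33, 16, 22] -> [-33, -16, -22] -> [-30, -13, -19] -> [-30, -19, -13] -> [] -> 0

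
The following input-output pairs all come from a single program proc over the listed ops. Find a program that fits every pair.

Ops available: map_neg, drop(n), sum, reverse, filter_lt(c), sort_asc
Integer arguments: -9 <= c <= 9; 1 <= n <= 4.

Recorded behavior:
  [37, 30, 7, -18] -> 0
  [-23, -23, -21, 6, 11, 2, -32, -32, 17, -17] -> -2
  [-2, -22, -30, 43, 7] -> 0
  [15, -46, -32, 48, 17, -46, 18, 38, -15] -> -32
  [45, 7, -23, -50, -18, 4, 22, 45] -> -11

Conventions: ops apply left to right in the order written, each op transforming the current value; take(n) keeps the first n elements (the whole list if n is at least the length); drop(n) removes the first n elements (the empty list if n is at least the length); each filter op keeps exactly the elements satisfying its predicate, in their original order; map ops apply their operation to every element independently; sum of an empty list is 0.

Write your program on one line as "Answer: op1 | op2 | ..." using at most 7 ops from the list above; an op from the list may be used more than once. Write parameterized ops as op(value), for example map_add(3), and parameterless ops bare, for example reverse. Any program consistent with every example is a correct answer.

map_neg | reverse | sort_asc | drop(3) | filter_lt(2) | sum

Check, running the answer program on each example:
  [37, 30, 7, -18] -> [-37, -30, -7, 18] -> [18, -7, -30, -37] -> [-37, -30, -7, 18] -> [18] -> [] -> 0
  [-23, -23, -21, 6, 11, 2, -32, -32, 17, -17] -> [23, 23, 21, -6, -11, -2, 32, 32, -17, 17] -> [17, -17, 32, 32, -2, -11, -6, 21, 23, 23] -> [-17, -11, -6, -2, 17, 21, 23, 23, 32, 32] -> [-2, 17, 21, 23, 23, 32, 32] -> [-2] -> -2
  [-2, -22, -30, 43, 7] -> [2, 22, 30, -43, -7] -> [-7, -43, 30, 22, 2] -> [-43, -7, 2, 22, 30] -> [22, 30] -> [] -> 0
  [15, -46, -32, 48, 17, -46, 18, 38, -15] -> [-15, 46, 32, -48, -17, 46, -18, -38, 15] -> [15, -38, -18, 46, -17, -48, 32, 46, -15] -> [-48, -38, -18, -17, -15, 15, 32, 46, 46] -> [-17, -15, 15, 32, 46, 46] -> [-17, -15] -> -32
  [45, 7, -23, -50, -18, 4, 22, 45] -> [-45, -7, 23, 50, 18, -4, -22, -45] -> [-45, -22, -4, 18, 50, 23, -7, -45] -> [-45, -45, -22, -7, -4, 18, 23, 50] -> [-7, -4, 18, 23, 50] -> [-7, -4] -> -11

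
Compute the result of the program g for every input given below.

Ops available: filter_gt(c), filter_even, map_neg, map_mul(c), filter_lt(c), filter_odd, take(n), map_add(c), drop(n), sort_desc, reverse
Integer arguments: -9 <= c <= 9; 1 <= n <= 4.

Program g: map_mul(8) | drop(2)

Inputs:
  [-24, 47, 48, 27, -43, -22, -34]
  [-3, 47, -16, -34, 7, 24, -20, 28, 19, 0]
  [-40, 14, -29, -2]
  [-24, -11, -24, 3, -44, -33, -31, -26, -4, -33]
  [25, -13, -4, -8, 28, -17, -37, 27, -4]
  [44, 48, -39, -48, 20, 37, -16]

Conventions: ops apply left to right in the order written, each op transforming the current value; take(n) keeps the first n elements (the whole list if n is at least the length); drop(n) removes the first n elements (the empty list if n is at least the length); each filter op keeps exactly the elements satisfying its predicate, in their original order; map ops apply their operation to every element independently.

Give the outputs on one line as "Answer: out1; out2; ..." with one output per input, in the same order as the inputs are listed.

[384, 216, -344, -176, -272]; [-128, -272, 56, 192, -160, 224, 152, 0]; [-232, -16]; [-192, 24, -352, -264, -248, -208, -32, -264]; [-32, -64, 224, -136, -296, 216, -32]; [-312, -384, 160, 296, -128]

Execution, op by op:
  [-24, 47, 48, 27, -43, -22, -34] -> [-192, 376, 384, 216, -344, -176, -272] -> [384, 216, -344, -176, -272]
  [-3, 47, -16, -34, 7, 24, -20, 28, 19, 0] -> [-24, 376, -128, -272, 56, 192, -160, 224, 152, 0] -> [-128, -272, 56, 192, -160, 224, 152, 0]
  [-40, 14, -29, -2] -> [-320, 112, -232, -16] -> [-232, -16]
  [-24, -11, -24, 3, -44, -33, -31, -26, -4, -33] -> [-192, -88, -192, 24, -352, -264, -248, -208, -32, -264] -> [-192, 24, -352, -264, -248, -208, -32, -264]
  [25, -13, -4, -8, 28, -17, -37, 27, -4] -> [200, -104, -32, -64, 224, -136, -296, 216, -32] -> [-32, -64, 224, -136, -296, 216, -32]
  [44, 48, -39, -48, 20, 37, -16] -> [352, 384, -312, -384, 160, 296, -128] -> [-312, -384, 160, 296, -128]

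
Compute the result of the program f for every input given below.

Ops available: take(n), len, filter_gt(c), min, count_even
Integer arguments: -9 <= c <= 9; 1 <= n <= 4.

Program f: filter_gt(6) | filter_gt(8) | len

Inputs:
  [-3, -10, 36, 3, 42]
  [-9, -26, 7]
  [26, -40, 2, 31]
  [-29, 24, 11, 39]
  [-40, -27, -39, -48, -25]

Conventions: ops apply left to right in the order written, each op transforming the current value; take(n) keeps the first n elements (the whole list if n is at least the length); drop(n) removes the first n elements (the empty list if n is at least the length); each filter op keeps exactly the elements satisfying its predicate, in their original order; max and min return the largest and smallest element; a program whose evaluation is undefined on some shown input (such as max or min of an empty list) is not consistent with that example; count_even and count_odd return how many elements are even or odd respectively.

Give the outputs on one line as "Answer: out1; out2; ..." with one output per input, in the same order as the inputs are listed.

Execution, op by op:
  [-3, -10, 36, 3, 42] -> [36, 42] -> [36, 42] -> 2
  [-9, -26, 7] -> [7] -> [] -> 0
  [26, -40, 2, 31] -> [26, 31] -> [26, 31] -> 2
  [-29, 24, 11, 39] -> [24, 11, 39] -> [24, 11, 39] -> 3
  [-40, -27, -39, -48, -25] -> [] -> [] -> 0

2; 0; 2; 3; 0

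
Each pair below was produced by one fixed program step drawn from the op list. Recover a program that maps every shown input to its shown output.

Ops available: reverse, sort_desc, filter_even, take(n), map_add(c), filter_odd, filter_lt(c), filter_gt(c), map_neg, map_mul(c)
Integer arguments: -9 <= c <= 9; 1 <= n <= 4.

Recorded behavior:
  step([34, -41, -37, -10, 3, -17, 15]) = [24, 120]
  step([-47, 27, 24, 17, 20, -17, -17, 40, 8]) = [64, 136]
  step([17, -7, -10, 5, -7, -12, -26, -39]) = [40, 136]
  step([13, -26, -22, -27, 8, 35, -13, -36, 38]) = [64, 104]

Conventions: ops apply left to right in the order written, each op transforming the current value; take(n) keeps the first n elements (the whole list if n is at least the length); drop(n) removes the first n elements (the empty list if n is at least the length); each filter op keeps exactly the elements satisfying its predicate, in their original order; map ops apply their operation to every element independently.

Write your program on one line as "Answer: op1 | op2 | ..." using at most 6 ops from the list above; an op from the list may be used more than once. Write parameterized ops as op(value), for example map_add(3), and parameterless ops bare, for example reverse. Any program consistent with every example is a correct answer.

filter_gt(-5) | map_mul(-8) | reverse | sort_desc | map_neg | take(2)

Check, running the answer program on each example:
  [34, -41, -37, -10, 3, -17, 15] -> [34, 3, 15] -> [-272, -24, -120] -> [-120, -24, -272] -> [-24, -120, -272] -> [24, 120, 272] -> [24, 120]
  [-47, 27, 24, 17, 20, -17, -17, 40, 8] -> [27, 24, 17, 20, 40, 8] -> [-216, -192, -136, -160, -320, -64] -> [-64, -320, -160, -136, -192, -216] -> [-64, -136, -160, -192, -216, -320] -> [64, 136, 160, 192, 216, 320] -> [64, 136]
  [17, -7, -10, 5, -7, -12, -26, -39] -> [17, 5] -> [-136, -40] -> [-40, -136] -> [-40, -136] -> [40, 136] -> [40, 136]
  [13, -26, -22, -27, 8, 35, -13, -36, 38] -> [13, 8, 35, 38] -> [-104, -64, -280, -304] -> [-304, -280, -64, -104] -> [-64, -104, -280, -304] -> [64, 104, 280, 304] -> [64, 104]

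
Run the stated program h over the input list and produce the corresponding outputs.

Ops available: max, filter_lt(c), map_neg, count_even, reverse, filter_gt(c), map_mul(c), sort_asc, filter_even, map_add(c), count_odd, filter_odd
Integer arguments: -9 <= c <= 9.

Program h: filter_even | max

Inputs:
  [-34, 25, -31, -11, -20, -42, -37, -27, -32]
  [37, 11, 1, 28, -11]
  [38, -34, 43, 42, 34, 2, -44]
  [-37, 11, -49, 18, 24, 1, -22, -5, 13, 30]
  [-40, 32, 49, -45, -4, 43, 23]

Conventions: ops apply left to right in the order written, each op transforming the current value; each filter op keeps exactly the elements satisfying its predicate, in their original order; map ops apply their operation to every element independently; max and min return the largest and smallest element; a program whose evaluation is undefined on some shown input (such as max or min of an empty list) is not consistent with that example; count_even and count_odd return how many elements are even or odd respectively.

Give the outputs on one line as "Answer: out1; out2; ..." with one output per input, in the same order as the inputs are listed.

-20; 28; 42; 30; 32

Execution, op by op:
  [-34, 25, -31, -11, -20, -42, -37, -27, -32] -> [-34, -20, -42, -32] -> -20
  [37, 11, 1, 28, -11] -> [28] -> 28
  [38, -34, 43, 42, 34, 2, -44] -> [38, -34, 42, 34, 2, -44] -> 42
  [-37, 11, -49, 18, 24, 1, -22, -5, 13, 30] -> [18, 24, -22, 30] -> 30
  [-40, 32, 49, -45, -4, 43, 23] -> [-40, 32, -4] -> 32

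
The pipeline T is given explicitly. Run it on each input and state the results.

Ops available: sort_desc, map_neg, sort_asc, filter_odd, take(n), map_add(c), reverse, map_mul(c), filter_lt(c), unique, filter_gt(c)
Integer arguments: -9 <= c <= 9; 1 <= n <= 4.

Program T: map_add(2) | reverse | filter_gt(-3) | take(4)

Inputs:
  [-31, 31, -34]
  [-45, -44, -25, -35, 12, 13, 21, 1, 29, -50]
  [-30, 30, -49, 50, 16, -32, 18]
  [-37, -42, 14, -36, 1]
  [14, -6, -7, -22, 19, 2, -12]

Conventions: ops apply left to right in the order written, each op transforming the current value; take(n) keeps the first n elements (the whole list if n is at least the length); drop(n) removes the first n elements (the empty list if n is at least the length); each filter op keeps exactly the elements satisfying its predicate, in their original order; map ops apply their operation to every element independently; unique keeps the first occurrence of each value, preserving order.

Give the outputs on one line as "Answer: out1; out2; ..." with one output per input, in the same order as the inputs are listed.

Execution, op by op:
  [-31, 31, -34] -> [-29, 33, -32] -> [-32, 33, -29] -> [33] -> [33]
  [-45, -44, -25, -35, 12, 13, 21, 1, 29, -50] -> [-43, -42, -23, -33, 14, 15, 23, 3, 31, -48] -> [-48, 31, 3, 23, 15, 14, -33, -23, -42, -43] -> [31, 3, 23, 15, 14] -> [31, 3, 23, 15]
  [-30, 30, -49, 50, 16, -32, 18] -> [-28, 32, -47, 52, 18, -30, 20] -> [20, -30, 18, 52, -47, 32, -28] -> [20, 18, 52, 32] -> [20, 18, 52, 32]
  [-37, -42, 14, -36, 1] -> [-35, -40, 16, -34, 3] -> [3, -34, 16, -40, -35] -> [3, 16] -> [3, 16]
  [14, -6, -7, -22, 19, 2, -12] -> [16, -4, -5, -20, 21, 4, -10] -> [-10, 4, 21, -20, -5, -4, 16] -> [4, 21, 16] -> [4, 21, 16]

[33]; [31, 3, 23, 15]; [20, 18, 52, 32]; [3, 16]; [4, 21, 16]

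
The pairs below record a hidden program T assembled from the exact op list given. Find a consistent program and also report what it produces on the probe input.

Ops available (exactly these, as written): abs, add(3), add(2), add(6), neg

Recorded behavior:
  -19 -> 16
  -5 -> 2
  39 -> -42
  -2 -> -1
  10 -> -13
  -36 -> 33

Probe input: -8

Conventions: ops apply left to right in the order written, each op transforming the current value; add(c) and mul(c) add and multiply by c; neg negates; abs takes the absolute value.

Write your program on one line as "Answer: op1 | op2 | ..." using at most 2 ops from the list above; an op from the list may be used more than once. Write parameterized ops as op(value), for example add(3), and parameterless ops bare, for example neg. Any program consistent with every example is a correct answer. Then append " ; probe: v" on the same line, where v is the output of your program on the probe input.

add(3) | neg ; probe: 5

Check, running the answer program on each example:
  -19 -> -16 -> 16
  -5 -> -2 -> 2
  39 -> 42 -> -42
  -2 -> 1 -> -1
  10 -> 13 -> -13
  -36 -> -33 -> 33
  probe: -8 -> -5 -> 5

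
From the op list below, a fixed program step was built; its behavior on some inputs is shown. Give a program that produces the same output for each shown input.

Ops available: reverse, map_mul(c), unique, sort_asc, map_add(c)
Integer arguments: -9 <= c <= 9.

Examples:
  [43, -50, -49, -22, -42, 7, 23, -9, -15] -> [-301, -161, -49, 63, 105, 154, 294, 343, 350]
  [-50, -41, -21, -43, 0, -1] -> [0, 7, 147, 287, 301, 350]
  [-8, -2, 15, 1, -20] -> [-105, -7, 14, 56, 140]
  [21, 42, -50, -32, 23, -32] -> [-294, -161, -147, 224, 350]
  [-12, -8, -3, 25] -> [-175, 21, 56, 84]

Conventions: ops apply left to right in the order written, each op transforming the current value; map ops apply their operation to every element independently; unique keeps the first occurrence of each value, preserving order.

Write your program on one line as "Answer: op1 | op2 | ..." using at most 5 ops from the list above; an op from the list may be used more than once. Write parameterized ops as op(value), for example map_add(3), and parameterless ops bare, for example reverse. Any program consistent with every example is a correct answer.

reverse | unique | map_mul(-7) | sort_asc

Check, running the answer program on each example:
  [43, -50, -49, -22, -42, 7, 23, -9, -15] -> [-15, -9, 23, 7, -42, -22, -49, -50, 43] -> [-15, -9, 23, 7, -42, -22, -49, -50, 43] -> [105, 63, -161, -49, 294, 154, 343, 350, -301] -> [-301, -161, -49, 63, 105, 154, 294, 343, 350]
  [-50, -41, -21, -43, 0, -1] -> [-1, 0, -43, -21, -41, -50] -> [-1, 0, -43, -21, -41, -50] -> [7, 0, 301, 147, 287, 350] -> [0, 7, 147, 287, 301, 350]
  [-8, -2, 15, 1, -20] -> [-20, 1, 15, -2, -8] -> [-20, 1, 15, -2, -8] -> [140, -7, -105, 14, 56] -> [-105, -7, 14, 56, 140]
  [21, 42, -50, -32, 23, -32] -> [-32, 23, -32, -50, 42, 21] -> [-32, 23, -50, 42, 21] -> [224, -161, 350, -294, -147] -> [-294, -161, -147, 224, 350]
  [-12, -8, -3, 25] -> [25, -3, -8, -12] -> [25, -3, -8, -12] -> [-175, 21, 56, 84] -> [-175, 21, 56, 84]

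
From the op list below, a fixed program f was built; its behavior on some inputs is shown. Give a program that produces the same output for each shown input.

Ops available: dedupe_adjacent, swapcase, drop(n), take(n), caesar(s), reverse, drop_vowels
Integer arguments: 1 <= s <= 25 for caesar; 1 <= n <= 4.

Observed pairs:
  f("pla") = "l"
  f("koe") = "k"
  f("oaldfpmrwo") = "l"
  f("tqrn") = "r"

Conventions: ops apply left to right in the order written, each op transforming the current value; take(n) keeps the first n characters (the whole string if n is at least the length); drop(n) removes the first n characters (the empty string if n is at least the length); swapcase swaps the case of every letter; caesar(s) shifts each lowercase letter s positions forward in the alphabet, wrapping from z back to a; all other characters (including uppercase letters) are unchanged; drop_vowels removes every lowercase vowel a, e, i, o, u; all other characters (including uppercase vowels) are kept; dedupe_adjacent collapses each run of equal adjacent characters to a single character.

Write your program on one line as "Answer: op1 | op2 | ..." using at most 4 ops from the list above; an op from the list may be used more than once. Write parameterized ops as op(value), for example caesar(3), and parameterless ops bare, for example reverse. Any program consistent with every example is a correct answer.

take(3) | drop_vowels | reverse | take(1)

Check, running the answer program on each example:
  "pla" -> "pla" -> "pl" -> "lp" -> "l"
  "koe" -> "koe" -> "k" -> "k" -> "k"
  "oaldfpmrwo" -> "oal" -> "l" -> "l" -> "l"
  "tqrn" -> "tqr" -> "tqr" -> "rqt" -> "r"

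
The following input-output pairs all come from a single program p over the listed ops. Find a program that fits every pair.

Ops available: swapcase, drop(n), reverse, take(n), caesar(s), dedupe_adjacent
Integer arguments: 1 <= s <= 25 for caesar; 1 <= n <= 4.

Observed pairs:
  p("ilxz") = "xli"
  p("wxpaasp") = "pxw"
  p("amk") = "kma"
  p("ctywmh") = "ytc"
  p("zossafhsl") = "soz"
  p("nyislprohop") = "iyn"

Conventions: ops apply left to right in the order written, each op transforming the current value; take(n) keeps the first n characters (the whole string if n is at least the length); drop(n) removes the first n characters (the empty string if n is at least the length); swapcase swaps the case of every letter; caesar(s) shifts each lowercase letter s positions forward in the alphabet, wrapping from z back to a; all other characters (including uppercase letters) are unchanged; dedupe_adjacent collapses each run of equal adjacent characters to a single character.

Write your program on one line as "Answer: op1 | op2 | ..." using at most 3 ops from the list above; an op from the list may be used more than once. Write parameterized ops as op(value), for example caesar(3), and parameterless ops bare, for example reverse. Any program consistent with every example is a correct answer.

take(3) | reverse

Check, running the answer program on each example:
  "ilxz" -> "ilx" -> "xli"
  "wxpaasp" -> "wxp" -> "pxw"
  "amk" -> "amk" -> "kma"
  "ctywmh" -> "cty" -> "ytc"
  "zossafhsl" -> "zos" -> "soz"
  "nyislprohop" -> "nyi" -> "iyn"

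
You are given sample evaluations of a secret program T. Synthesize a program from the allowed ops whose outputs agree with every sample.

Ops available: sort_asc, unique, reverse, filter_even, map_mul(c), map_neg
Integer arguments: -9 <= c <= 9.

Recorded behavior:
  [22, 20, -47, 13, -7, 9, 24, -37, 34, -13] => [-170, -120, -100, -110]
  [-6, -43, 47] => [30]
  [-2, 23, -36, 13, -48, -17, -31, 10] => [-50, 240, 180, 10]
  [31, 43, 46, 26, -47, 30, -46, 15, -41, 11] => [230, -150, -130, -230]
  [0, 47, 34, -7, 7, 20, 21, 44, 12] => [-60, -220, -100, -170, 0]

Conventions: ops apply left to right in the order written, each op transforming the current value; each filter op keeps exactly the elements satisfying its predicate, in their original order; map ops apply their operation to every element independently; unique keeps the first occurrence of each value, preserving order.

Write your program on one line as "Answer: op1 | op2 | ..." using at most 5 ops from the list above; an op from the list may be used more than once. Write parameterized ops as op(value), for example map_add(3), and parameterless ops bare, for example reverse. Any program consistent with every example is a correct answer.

filter_even | reverse | map_mul(5) | map_neg

Check, running the answer program on each example:
  [22, 20, -47, 13, -7, 9, 24, -37, 34, -13] -> [22, 20, 24, 34] -> [34, 24, 20, 22] -> [170, 120, 100, 110] -> [-170, -120, -100, -110]
  [-6, -43, 47] -> [-6] -> [-6] -> [-30] -> [30]
  [-2, 23, -36, 13, -48, -17, -31, 10] -> [-2, -36, -48, 10] -> [10, -48, -36, -2] -> [50, -240, -180, -10] -> [-50, 240, 180, 10]
  [31, 43, 46, 26, -47, 30, -46, 15, -41, 11] -> [46, 26, 30, -46] -> [-46, 30, 26, 46] -> [-230, 150, 130, 230] -> [230, -150, -130, -230]
  [0, 47, 34, -7, 7, 20, 21, 44, 12] -> [0, 34, 20, 44, 12] -> [12, 44, 20, 34, 0] -> [60, 220, 100, 170, 0] -> [-60, -220, -100, -170, 0]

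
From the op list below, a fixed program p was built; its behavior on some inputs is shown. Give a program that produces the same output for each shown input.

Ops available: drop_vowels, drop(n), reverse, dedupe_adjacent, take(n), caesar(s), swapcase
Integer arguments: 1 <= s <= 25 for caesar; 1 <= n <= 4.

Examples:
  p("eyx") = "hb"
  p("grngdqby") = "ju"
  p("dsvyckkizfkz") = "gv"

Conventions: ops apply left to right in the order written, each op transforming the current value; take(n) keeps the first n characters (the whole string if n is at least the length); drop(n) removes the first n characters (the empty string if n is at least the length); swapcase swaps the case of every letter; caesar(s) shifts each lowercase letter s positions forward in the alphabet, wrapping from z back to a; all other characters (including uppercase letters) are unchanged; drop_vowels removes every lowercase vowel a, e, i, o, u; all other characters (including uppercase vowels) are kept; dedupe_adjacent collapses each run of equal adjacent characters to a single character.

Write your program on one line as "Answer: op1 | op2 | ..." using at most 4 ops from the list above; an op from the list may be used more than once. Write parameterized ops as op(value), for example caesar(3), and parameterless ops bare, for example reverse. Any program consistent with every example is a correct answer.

dedupe_adjacent | caesar(3) | take(2)

Check, running the answer program on each example:
  "eyx" -> "eyx" -> "hba" -> "hb"
  "grngdqby" -> "grngdqby" -> "juqjgteb" -> "ju"
  "dsvyckkizfkz" -> "dsvyckizfkz" -> "gvybfnlcinc" -> "gv"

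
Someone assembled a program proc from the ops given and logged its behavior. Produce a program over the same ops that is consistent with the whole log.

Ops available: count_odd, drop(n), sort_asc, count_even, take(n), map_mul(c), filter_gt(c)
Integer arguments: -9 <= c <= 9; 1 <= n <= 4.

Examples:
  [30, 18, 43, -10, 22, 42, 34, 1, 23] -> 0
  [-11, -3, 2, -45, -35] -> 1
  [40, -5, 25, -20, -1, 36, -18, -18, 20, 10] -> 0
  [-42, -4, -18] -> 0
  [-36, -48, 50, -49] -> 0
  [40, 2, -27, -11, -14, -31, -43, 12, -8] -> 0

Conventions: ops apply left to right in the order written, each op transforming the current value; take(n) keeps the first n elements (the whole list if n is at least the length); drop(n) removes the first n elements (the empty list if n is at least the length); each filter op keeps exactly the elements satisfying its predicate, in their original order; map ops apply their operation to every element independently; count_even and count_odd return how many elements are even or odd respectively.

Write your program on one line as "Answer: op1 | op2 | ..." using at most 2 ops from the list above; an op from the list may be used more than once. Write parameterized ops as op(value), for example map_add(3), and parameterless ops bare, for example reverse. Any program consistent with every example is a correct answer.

take(1) | count_odd

Check, running the answer program on each example:
  [30, 18, 43, -10, 22, 42, 34, 1, 23] -> [30] -> 0
  [-11, -3, 2, -45, -35] -> [-11] -> 1
  [40, -5, 25, -20, -1, 36, -18, -18, 20, 10] -> [40] -> 0
  [-42, -4, -18] -> [-42] -> 0
  [-36, -48, 50, -49] -> [-36] -> 0
  [40, 2, -27, -11, -14, -31, -43, 12, -8] -> [40] -> 0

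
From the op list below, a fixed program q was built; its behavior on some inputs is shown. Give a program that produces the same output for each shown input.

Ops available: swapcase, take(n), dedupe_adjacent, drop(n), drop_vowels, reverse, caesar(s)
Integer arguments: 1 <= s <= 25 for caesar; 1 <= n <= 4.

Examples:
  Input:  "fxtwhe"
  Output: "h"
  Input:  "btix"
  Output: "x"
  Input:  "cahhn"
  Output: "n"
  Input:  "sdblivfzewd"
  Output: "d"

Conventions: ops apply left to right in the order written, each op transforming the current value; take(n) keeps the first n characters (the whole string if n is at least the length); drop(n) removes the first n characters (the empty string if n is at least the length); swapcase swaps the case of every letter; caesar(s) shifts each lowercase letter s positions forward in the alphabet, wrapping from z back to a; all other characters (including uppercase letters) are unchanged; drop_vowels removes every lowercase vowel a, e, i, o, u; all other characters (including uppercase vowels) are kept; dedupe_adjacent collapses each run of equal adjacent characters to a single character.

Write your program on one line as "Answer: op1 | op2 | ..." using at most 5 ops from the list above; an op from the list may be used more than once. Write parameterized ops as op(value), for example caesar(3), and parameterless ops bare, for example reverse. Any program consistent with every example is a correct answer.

reverse | drop_vowels | dedupe_adjacent | take(4) | take(1)

Check, running the answer program on each example:
  "fxtwhe" -> "ehwtxf" -> "hwtxf" -> "hwtxf" -> "hwtx" -> "h"
  "btix" -> "xitb" -> "xtb" -> "xtb" -> "xtb" -> "x"
  "cahhn" -> "nhhac" -> "nhhc" -> "nhc" -> "nhc" -> "n"
  "sdblivfzewd" -> "dwezfvilbds" -> "dwzfvlbds" -> "dwzfvlbds" -> "dwzf" -> "d"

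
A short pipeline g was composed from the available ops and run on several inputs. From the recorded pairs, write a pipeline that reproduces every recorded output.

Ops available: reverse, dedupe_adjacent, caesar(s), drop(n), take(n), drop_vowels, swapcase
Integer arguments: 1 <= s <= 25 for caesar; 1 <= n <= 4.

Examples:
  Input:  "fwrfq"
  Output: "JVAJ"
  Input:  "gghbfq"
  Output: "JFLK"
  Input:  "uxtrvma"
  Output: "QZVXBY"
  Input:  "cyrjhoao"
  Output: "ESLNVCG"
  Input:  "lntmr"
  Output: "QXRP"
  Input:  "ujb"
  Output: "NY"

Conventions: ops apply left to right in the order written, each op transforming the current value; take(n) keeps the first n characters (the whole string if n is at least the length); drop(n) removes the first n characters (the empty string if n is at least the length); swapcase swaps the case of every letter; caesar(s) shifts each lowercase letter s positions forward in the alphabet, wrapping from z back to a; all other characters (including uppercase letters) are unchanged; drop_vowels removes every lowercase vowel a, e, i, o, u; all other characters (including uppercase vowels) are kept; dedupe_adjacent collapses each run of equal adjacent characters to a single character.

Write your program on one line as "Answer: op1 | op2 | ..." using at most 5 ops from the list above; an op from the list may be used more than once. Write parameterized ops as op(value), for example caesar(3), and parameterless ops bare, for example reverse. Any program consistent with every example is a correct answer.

reverse | dedupe_adjacent | caesar(4) | swapcase | drop(1)

Check, running the answer program on each example:
  "fwrfq" -> "qfrwf" -> "qfrwf" -> "ujvaj" -> "UJVAJ" -> "JVAJ"
  "gghbfq" -> "qfbhgg" -> "qfbhg" -> "ujflk" -> "UJFLK" -> "JFLK"
  "uxtrvma" -> "amvrtxu" -> "amvrtxu" -> "eqzvxby" -> "EQZVXBY" -> "QZVXBY"
  "cyrjhoao" -> "oaohjryc" -> "oaohjryc" -> "seslnvcg" -> "SESLNVCG" -> "ESLNVCG"
  "lntmr" -> "rmtnl" -> "rmtnl" -> "vqxrp" -> "VQXRP" -> "QXRP"
  "ujb" -> "bju" -> "bju" -> "fny" -> "FNY" -> "NY"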